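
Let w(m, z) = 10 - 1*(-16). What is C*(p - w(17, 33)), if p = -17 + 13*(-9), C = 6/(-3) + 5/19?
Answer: 5280/19 ≈ 277.89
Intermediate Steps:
w(m, z) = 26 (w(m, z) = 10 + 16 = 26)
C = -33/19 (C = 6*(-⅓) + 5*(1/19) = -2 + 5/19 = -33/19 ≈ -1.7368)
p = -134 (p = -17 - 117 = -134)
C*(p - w(17, 33)) = -33*(-134 - 1*26)/19 = -33*(-134 - 26)/19 = -33/19*(-160) = 5280/19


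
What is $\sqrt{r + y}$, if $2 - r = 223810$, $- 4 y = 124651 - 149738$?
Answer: $\frac{i \sqrt{870145}}{2} \approx 466.41 i$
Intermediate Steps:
$y = \frac{25087}{4}$ ($y = - \frac{124651 - 149738}{4} = \left(- \frac{1}{4}\right) \left(-25087\right) = \frac{25087}{4} \approx 6271.8$)
$r = -223808$ ($r = 2 - 223810 = -223808$)
$\sqrt{r + y} = \sqrt{-223808 + \frac{25087}{4}} = \sqrt{- \frac{870145}{4}} = \frac{i \sqrt{870145}}{2}$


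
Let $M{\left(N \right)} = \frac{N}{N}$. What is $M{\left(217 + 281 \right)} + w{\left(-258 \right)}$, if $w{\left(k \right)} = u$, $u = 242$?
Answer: $243$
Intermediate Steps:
$M{\left(N \right)} = 1$
$w{\left(k \right)} = 242$
$M{\left(217 + 281 \right)} + w{\left(-258 \right)} = 1 + 242 = 243$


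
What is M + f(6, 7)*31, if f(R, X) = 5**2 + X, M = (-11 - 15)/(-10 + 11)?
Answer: 966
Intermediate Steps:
M = -26 (M = -26/1 = -26*1 = -26)
f(R, X) = 25 + X
M + f(6, 7)*31 = -26 + (25 + 7)*31 = -26 + 32*31 = -26 + 992 = 966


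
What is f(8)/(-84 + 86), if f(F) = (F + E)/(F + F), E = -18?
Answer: -5/16 ≈ -0.31250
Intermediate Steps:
f(F) = (-18 + F)/(2*F) (f(F) = (F - 18)/(F + F) = (-18 + F)/((2*F)) = (-18 + F)*(1/(2*F)) = (-18 + F)/(2*F))
f(8)/(-84 + 86) = ((½)*(-18 + 8)/8)/(-84 + 86) = ((½)*(⅛)*(-10))/2 = -5/8*½ = -5/16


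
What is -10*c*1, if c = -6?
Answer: 60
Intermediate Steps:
-10*c*1 = -10*(-6)*1 = 60*1 = 60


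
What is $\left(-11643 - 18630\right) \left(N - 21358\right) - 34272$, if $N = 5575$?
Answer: $477764487$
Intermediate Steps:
$\left(-11643 - 18630\right) \left(N - 21358\right) - 34272 = \left(-11643 - 18630\right) \left(5575 - 21358\right) - 34272 = \left(-30273\right) \left(-15783\right) - 34272 = 477798759 - 34272 = 477764487$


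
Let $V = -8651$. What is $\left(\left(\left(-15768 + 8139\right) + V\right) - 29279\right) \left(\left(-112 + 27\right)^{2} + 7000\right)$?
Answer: $-648076775$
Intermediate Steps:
$\left(\left(\left(-15768 + 8139\right) + V\right) - 29279\right) \left(\left(-112 + 27\right)^{2} + 7000\right) = \left(\left(\left(-15768 + 8139\right) - 8651\right) - 29279\right) \left(\left(-112 + 27\right)^{2} + 7000\right) = \left(\left(-7629 - 8651\right) - 29279\right) \left(\left(-85\right)^{2} + 7000\right) = \left(-16280 - 29279\right) \left(7225 + 7000\right) = \left(-45559\right) 14225 = -648076775$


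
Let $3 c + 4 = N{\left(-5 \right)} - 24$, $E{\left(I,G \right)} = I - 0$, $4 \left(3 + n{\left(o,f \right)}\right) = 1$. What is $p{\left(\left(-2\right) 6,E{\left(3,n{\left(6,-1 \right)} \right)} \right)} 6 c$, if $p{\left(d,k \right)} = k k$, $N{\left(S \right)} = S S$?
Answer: $-54$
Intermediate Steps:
$n{\left(o,f \right)} = - \frac{11}{4}$ ($n{\left(o,f \right)} = -3 + \frac{1}{4} \cdot 1 = -3 + \frac{1}{4} = - \frac{11}{4}$)
$N{\left(S \right)} = S^{2}$
$E{\left(I,G \right)} = I$ ($E{\left(I,G \right)} = I + 0 = I$)
$p{\left(d,k \right)} = k^{2}$
$c = -1$ ($c = - \frac{4}{3} + \frac{\left(-5\right)^{2} - 24}{3} = - \frac{4}{3} + \frac{25 - 24}{3} = - \frac{4}{3} + \frac{1}{3} \cdot 1 = - \frac{4}{3} + \frac{1}{3} = -1$)
$p{\left(\left(-2\right) 6,E{\left(3,n{\left(6,-1 \right)} \right)} \right)} 6 c = 3^{2} \cdot 6 \left(-1\right) = 9 \cdot 6 \left(-1\right) = 54 \left(-1\right) = -54$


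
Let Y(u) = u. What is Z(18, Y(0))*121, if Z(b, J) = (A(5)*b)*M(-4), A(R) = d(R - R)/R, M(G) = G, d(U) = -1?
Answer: 8712/5 ≈ 1742.4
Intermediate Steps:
A(R) = -1/R
Z(b, J) = 4*b/5 (Z(b, J) = ((-1/5)*b)*(-4) = ((-1*⅕)*b)*(-4) = -b/5*(-4) = 4*b/5)
Z(18, Y(0))*121 = ((⅘)*18)*121 = (72/5)*121 = 8712/5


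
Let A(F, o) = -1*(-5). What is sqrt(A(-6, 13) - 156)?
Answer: I*sqrt(151) ≈ 12.288*I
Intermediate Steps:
A(F, o) = 5
sqrt(A(-6, 13) - 156) = sqrt(5 - 156) = sqrt(-151) = I*sqrt(151)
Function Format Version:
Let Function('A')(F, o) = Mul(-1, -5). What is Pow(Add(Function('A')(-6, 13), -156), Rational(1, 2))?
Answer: Mul(I, Pow(151, Rational(1, 2))) ≈ Mul(12.288, I)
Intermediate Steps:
Function('A')(F, o) = 5
Pow(Add(Function('A')(-6, 13), -156), Rational(1, 2)) = Pow(Add(5, -156), Rational(1, 2)) = Pow(-151, Rational(1, 2)) = Mul(I, Pow(151, Rational(1, 2)))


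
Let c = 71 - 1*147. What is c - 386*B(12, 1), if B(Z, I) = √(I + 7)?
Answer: -76 - 772*√2 ≈ -1167.8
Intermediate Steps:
B(Z, I) = √(7 + I)
c = -76 (c = 71 - 147 = -76)
c - 386*B(12, 1) = -76 - 386*√(7 + 1) = -76 - 772*√2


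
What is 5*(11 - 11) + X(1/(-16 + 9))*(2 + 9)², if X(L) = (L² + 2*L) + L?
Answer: -2420/49 ≈ -49.388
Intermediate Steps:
X(L) = L² + 3*L
5*(11 - 11) + X(1/(-16 + 9))*(2 + 9)² = 5*(11 - 11) + ((3 + 1/(-16 + 9))/(-16 + 9))*(2 + 9)² = 5*0 + ((3 + 1/(-7))/(-7))*11² = 0 - (3 - ⅐)/7*121 = 0 - ⅐*20/7*121 = 0 - 20/49*121 = 0 - 2420/49 = -2420/49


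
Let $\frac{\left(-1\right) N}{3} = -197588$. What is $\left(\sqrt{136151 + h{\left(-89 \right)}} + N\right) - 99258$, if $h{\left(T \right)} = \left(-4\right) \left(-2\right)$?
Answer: $493506 + \sqrt{136159} \approx 4.9388 \cdot 10^{5}$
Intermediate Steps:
$N = 592764$ ($N = \left(-3\right) \left(-197588\right) = 592764$)
$h{\left(T \right)} = 8$
$\left(\sqrt{136151 + h{\left(-89 \right)}} + N\right) - 99258 = \left(\sqrt{136151 + 8} + 592764\right) - 99258 = \left(\sqrt{136159} + 592764\right) - 99258 = \left(592764 + \sqrt{136159}\right) - 99258 = 493506 + \sqrt{136159}$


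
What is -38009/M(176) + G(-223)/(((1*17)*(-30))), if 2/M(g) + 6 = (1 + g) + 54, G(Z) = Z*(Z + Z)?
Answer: -2180865833/510 ≈ -4.2762e+6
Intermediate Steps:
G(Z) = 2*Z² (G(Z) = Z*(2*Z) = 2*Z²)
M(g) = 2/(49 + g) (M(g) = 2/(-6 + ((1 + g) + 54)) = 2/(-6 + (55 + g)) = 2/(49 + g))
-38009/M(176) + G(-223)/(((1*17)*(-30))) = -38009/(2/(49 + 176)) + (2*(-223)²)/(((1*17)*(-30))) = -38009/(2/225) + (2*49729)/((17*(-30))) = -38009/(2*(1/225)) + 99458/(-510) = -38009/2/225 + 99458*(-1/510) = -38009*225/2 - 49729/255 = -8552025/2 - 49729/255 = -2180865833/510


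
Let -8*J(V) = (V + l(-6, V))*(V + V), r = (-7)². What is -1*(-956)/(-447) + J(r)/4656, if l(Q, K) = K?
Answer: -1108391/462496 ≈ -2.3965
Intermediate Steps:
r = 49
J(V) = -V²/2 (J(V) = -(V + V)*(V + V)/8 = -2*V*2*V/8 = -V²/2)
-1*(-956)/(-447) + J(r)/4656 = -1*(-956)/(-447) - ½*49²/4656 = 956*(-1/447) - ½*2401*(1/4656) = -956/447 - 2401/2*1/4656 = -956/447 - 2401/9312 = -1108391/462496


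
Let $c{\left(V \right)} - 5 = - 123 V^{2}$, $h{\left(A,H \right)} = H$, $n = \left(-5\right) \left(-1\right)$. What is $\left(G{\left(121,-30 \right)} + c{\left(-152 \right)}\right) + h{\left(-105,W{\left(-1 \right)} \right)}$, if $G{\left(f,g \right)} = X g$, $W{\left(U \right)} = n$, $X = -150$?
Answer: $-2837282$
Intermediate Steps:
$n = 5$
$W{\left(U \right)} = 5$
$c{\left(V \right)} = 5 - 123 V^{2}$
$G{\left(f,g \right)} = - 150 g$
$\left(G{\left(121,-30 \right)} + c{\left(-152 \right)}\right) + h{\left(-105,W{\left(-1 \right)} \right)} = \left(\left(-150\right) \left(-30\right) + \left(5 - 123 \left(-152\right)^{2}\right)\right) + 5 = \left(4500 + \left(5 - 2841792\right)\right) + 5 = \left(4500 - 2841787\right) + 5 = -2837287 + 5 = -2837282$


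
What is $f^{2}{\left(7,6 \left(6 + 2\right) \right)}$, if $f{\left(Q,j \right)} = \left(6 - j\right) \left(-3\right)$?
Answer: $15876$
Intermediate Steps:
$f{\left(Q,j \right)} = -18 + 3 j$
$f^{2}{\left(7,6 \left(6 + 2\right) \right)} = \left(-18 + 3 \cdot 6 \left(6 + 2\right)\right)^{2} = \left(-18 + 3 \cdot 6 \cdot 8\right)^{2} = \left(-18 + 3 \cdot 48\right)^{2} = \left(-18 + 144\right)^{2} = 126^{2} = 15876$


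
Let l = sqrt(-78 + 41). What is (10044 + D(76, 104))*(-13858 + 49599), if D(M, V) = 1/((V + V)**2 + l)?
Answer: 671934210317439356/1871773733 - 35741*I*sqrt(37)/1871773733 ≈ 3.5898e+8 - 0.00011615*I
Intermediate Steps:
l = I*sqrt(37) (l = sqrt(-37) = I*sqrt(37) ≈ 6.0828*I)
D(M, V) = 1/(4*V**2 + I*sqrt(37)) (D(M, V) = 1/((V + V)**2 + I*sqrt(37)) = 1/((2*V)**2 + I*sqrt(37)) = 1/(4*V**2 + I*sqrt(37)))
(10044 + D(76, 104))*(-13858 + 49599) = (10044 + 1/(4*104**2 + I*sqrt(37)))*(-13858 + 49599) = (10044 + 1/(4*10816 + I*sqrt(37)))*35741 = (10044 + 1/(43264 + I*sqrt(37)))*35741 = 358982604 + 35741/(43264 + I*sqrt(37))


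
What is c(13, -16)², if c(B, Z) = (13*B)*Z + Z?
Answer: 7398400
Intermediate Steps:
c(B, Z) = Z + 13*B*Z (c(B, Z) = 13*B*Z + Z = Z + 13*B*Z)
c(13, -16)² = (-16*(1 + 13*13))² = (-16*(1 + 169))² = (-16*170)² = (-2720)² = 7398400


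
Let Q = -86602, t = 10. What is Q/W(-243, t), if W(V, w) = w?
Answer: -43301/5 ≈ -8660.2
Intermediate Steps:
Q/W(-243, t) = -86602/10 = -86602*⅒ = -43301/5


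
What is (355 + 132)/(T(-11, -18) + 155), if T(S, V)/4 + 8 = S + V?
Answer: 487/7 ≈ 69.571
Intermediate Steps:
T(S, V) = -32 + 4*S + 4*V (T(S, V) = -32 + 4*(S + V) = -32 + (4*S + 4*V) = -32 + 4*S + 4*V)
(355 + 132)/(T(-11, -18) + 155) = (355 + 132)/((-32 + 4*(-11) + 4*(-18)) + 155) = 487/((-32 - 44 - 72) + 155) = 487/(-148 + 155) = 487/7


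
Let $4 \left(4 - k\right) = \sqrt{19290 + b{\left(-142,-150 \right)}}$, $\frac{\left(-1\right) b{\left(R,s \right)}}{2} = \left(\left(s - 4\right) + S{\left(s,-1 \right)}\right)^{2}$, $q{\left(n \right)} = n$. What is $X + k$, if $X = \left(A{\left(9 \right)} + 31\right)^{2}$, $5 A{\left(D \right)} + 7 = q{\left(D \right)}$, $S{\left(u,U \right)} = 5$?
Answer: $\frac{24749}{25} - \frac{i \sqrt{6278}}{2} \approx 989.96 - 39.617 i$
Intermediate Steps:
$A{\left(D \right)} = - \frac{7}{5} + \frac{D}{5}$
$b{\left(R,s \right)} = - 2 \left(1 + s\right)^{2}$ ($b{\left(R,s \right)} = - 2 \left(\left(s - 4\right) + 5\right)^{2} = - 2 \left(\left(-4 + s\right) + 5\right)^{2} = - 2 \left(1 + s\right)^{2}$)
$X = \frac{24649}{25}$ ($X = \left(\left(- \frac{7}{5} + \frac{1}{5} \cdot 9\right) + 31\right)^{2} = \left(\left(- \frac{7}{5} + \frac{9}{5}\right) + 31\right)^{2} = \left(\frac{2}{5} + 31\right)^{2} = \left(\frac{157}{5}\right)^{2} = \frac{24649}{25} \approx 985.96$)
$k = 4 - \frac{i \sqrt{6278}}{2}$ ($k = 4 - \frac{\sqrt{19290 - 2 \left(1 - 150\right)^{2}}}{4} = 4 - \frac{\sqrt{19290 - 2 \left(-149\right)^{2}}}{4} = 4 - \frac{\sqrt{19290 - 44402}}{4} = 4 - \frac{\sqrt{-25112}}{4} = 4 - \frac{2 i \sqrt{6278}}{4} = 4 - \frac{i \sqrt{6278}}{2} \approx 4.0 - 39.617 i$)
$X + k = \frac{24649}{25} + \left(4 - \frac{i \sqrt{6278}}{2}\right) = \frac{24749}{25} - \frac{i \sqrt{6278}}{2}$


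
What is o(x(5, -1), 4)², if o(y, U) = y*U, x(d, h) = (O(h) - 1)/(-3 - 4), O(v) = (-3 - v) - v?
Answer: 64/49 ≈ 1.3061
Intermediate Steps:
O(v) = -3 - 2*v
x(d, h) = 4/7 + 2*h/7 (x(d, h) = ((-3 - 2*h) - 1)/(-3 - 4) = (-4 - 2*h)/(-7) = (-4 - 2*h)*(-⅐) = 4/7 + 2*h/7)
o(y, U) = U*y
o(x(5, -1), 4)² = (4*(4/7 + (2/7)*(-1)))² = (4*(4/7 - 2/7))² = (4*(2/7))² = (8/7)² = 64/49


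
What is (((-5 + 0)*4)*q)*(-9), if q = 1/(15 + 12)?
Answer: 20/3 ≈ 6.6667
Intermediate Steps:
q = 1/27 ≈ 0.037037
(((-5 + 0)*4)*q)*(-9) = (((-5 + 0)*4)*(1/27))*(-9) = (-5*4*(1/27))*(-9) = -20*1/27*(-9) = -20/27*(-9) = 20/3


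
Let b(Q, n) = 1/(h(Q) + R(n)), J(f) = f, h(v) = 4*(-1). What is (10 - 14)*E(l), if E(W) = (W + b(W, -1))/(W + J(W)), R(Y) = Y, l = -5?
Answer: -52/25 ≈ -2.0800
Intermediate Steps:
h(v) = -4
b(Q, n) = 1/(-4 + n)
E(W) = (-⅕ + W)/(2*W) (E(W) = (W + 1/(-4 - 1))/(W + W) = (W + 1/(-5))/((2*W)) = (W - ⅕)*(1/(2*W)) = (-⅕ + W)*(1/(2*W)) = (-⅕ + W)/(2*W))
(10 - 14)*E(l) = (10 - 14)*((⅒)*(-1 + 5*(-5))/(-5)) = -2*(-1)*(-1 - 25)/(5*5) = -2*(-1)*(-26)/(5*5) = -4*13/25 = -52/25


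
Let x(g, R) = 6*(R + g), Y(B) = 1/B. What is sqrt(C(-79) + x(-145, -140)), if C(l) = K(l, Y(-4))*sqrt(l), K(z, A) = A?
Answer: sqrt(-6840 - I*sqrt(79))/2 ≈ 0.026867 - 41.352*I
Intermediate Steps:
C(l) = -sqrt(l)/4 (C(l) = sqrt(l)/(-4) = -sqrt(l)/4)
x(g, R) = 6*R + 6*g
sqrt(C(-79) + x(-145, -140)) = sqrt(-I*sqrt(79)/4 + (6*(-140) + 6*(-145))) = sqrt(-I*sqrt(79)/4 + (-840 - 870)) = sqrt(-I*sqrt(79)/4 - 1710) = sqrt(-1710 - I*sqrt(79)/4)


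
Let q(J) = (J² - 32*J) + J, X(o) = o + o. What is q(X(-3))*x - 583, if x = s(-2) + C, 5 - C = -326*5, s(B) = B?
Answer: 361943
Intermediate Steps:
X(o) = 2*o
C = 1635 (C = 5 - (-326)*5 = 5 - 1*(-1630) = 5 + 1630 = 1635)
q(J) = J² - 31*J
x = 1633 (x = -2 + 1635 = 1633)
q(X(-3))*x - 583 = ((2*(-3))*(-31 + 2*(-3)))*1633 - 583 = -6*(-31 - 6)*1633 - 583 = -6*(-37)*1633 - 583 = 222*1633 - 583 = 362526 - 583 = 361943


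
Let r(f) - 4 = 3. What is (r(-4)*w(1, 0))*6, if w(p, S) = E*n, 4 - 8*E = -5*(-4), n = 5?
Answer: -420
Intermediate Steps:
r(f) = 7 (r(f) = 4 + 3 = 7)
E = -2 (E = 1/2 - (-5)*(-4)/8 = 1/2 - 1/8*20 = 1/2 - 5/2 = -2)
w(p, S) = -10 (w(p, S) = -2*5 = -10)
(r(-4)*w(1, 0))*6 = (7*(-10))*6 = -70*6 = -420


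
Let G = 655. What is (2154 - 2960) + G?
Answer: -151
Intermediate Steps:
(2154 - 2960) + G = (2154 - 2960) + 655 = -806 + 655 = -151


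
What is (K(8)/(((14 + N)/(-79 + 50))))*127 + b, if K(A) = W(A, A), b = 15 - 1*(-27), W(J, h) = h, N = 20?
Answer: -14018/17 ≈ -824.59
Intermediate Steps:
b = 42 (b = 15 + 27 = 42)
K(A) = A
(K(8)/(((14 + N)/(-79 + 50))))*127 + b = (8/(((14 + 20)/(-79 + 50))))*127 + 42 = (8/((34/(-29))))*127 + 42 = (8/((34*(-1/29))))*127 + 42 = (8/(-34/29))*127 + 42 = (8*(-29/34))*127 + 42 = -116/17*127 + 42 = -14732/17 + 42 = -14018/17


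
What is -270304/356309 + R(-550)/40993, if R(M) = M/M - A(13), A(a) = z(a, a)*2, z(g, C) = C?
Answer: -11089479597/14606174837 ≈ -0.75923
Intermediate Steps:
A(a) = 2*a (A(a) = a*2 = 2*a)
R(M) = -25 (R(M) = M/M - 2*13 = 1 - 1*26 = 1 - 26 = -25)
-270304/356309 + R(-550)/40993 = -270304/356309 - 25/40993 = -11089479597/14606174837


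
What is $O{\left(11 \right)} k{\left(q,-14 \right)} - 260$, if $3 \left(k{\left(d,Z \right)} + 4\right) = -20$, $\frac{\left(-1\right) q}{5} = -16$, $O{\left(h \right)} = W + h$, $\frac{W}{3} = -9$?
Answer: $- \frac{268}{3} \approx -89.333$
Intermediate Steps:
$W = -27$ ($W = 3 \left(-9\right) = -27$)
$O{\left(h \right)} = -27 + h$
$q = 80$ ($q = \left(-5\right) \left(-16\right) = 80$)
$k{\left(d,Z \right)} = - \frac{32}{3}$ ($k{\left(d,Z \right)} = -4 + \frac{1}{3} \left(-20\right) = -4 - \frac{20}{3} = - \frac{32}{3}$)
$O{\left(11 \right)} k{\left(q,-14 \right)} - 260 = \left(-27 + 11\right) \left(- \frac{32}{3}\right) - 260 = \left(-16\right) \left(- \frac{32}{3}\right) - 260 = \frac{512}{3} - 260 = - \frac{268}{3}$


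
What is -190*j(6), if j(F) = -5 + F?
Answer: -190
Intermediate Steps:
-190*j(6) = -190*(-5 + 6) = -190*1 = -190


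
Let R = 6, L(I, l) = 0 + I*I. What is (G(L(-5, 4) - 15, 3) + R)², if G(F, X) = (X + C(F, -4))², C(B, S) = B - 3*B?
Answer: 87025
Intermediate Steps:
L(I, l) = I² (L(I, l) = 0 + I² = I²)
C(B, S) = -2*B
G(F, X) = (X - 2*F)²
(G(L(-5, 4) - 15, 3) + R)² = ((-1*3 + 2*((-5)² - 15))² + 6)² = ((-3 + 2*(25 - 15))² + 6)² = ((-3 + 2*10)² + 6)² = ((-3 + 20)² + 6)² = (17² + 6)² = (289 + 6)² = 295² = 87025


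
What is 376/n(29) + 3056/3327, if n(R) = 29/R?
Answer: 1254008/3327 ≈ 376.92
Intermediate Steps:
376/n(29) + 3056/3327 = 376/((29/29)) + 3056/3327 = 376/((29*(1/29))) + 3056*(1/3327) = 376/1 + 3056/3327 = 376*1 + 3056/3327 = 376 + 3056/3327 = 1254008/3327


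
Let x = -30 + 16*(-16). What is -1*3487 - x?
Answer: -3201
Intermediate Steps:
x = -286 (x = -30 - 256 = -286)
-1*3487 - x = -1*3487 - 1*(-286) = -3487 + 286 = -3201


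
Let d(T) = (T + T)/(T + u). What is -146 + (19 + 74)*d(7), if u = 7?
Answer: -53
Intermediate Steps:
d(T) = 2*T/(7 + T) (d(T) = (T + T)/(T + 7) = (2*T)/(7 + T) = 2*T/(7 + T))
-146 + (19 + 74)*d(7) = -146 + (19 + 74)*(2*7/(7 + 7)) = -146 + 93*(2*7/14) = -146 + 93*(2*7*(1/14)) = -146 + 93*1 = -146 + 93 = -53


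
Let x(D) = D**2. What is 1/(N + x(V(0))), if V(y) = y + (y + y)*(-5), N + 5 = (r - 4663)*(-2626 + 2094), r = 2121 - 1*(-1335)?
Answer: 1/642119 ≈ 1.5573e-6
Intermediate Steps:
r = 3456 (r = 2121 + 1335 = 3456)
N = 642119 (N = -5 + (3456 - 4663)*(-2626 + 2094) = -5 - 1207*(-532) = -5 + 642124 = 642119)
V(y) = -9*y (V(y) = y + (2*y)*(-5) = y - 10*y = -9*y)
1/(N + x(V(0))) = 1/(642119 + (-9*0)**2) = 1/(642119 + 0**2) = 1/(642119 + 0) = 1/642119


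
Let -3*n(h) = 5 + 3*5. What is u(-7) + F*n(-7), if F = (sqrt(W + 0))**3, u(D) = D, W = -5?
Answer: -7 + 100*I*sqrt(5)/3 ≈ -7.0 + 74.536*I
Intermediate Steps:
n(h) = -20/3 (n(h) = -(5 + 3*5)/3 = -(5 + 15)/3 = -1/3*20 = -20/3)
F = -5*I*sqrt(5) (F = (sqrt(-5 + 0))**3 = (sqrt(-5))**3 = (I*sqrt(5))**3 = -5*I*sqrt(5) ≈ -11.18*I)
u(-7) + F*n(-7) = -7 - 5*I*sqrt(5)*(-20/3) = -7 + 100*I*sqrt(5)/3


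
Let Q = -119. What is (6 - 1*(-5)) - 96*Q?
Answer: 11435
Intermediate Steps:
(6 - 1*(-5)) - 96*Q = (6 - 1*(-5)) - 96*(-119) = (6 + 5) + 11424 = 11 + 11424 = 11435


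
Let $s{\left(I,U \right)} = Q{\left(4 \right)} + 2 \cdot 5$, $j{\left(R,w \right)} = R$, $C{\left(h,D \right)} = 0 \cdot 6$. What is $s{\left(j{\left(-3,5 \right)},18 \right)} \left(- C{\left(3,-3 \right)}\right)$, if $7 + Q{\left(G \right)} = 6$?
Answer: $0$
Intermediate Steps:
$Q{\left(G \right)} = -1$ ($Q{\left(G \right)} = -7 + 6 = -1$)
$C{\left(h,D \right)} = 0$
$s{\left(I,U \right)} = 9$ ($s{\left(I,U \right)} = -1 + 2 \cdot 5 = -1 + 10 = 9$)
$s{\left(j{\left(-3,5 \right)},18 \right)} \left(- C{\left(3,-3 \right)}\right) = 9 \left(\left(-1\right) 0\right) = 9 \cdot 0 = 0$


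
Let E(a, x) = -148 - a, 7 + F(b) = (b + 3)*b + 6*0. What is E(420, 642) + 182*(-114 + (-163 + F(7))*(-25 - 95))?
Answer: 2162684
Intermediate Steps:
F(b) = -7 + b*(3 + b) (F(b) = -7 + ((b + 3)*b + 6*0) = -7 + ((3 + b)*b + 0) = -7 + (b*(3 + b) + 0) = -7 + b*(3 + b))
E(420, 642) + 182*(-114 + (-163 + F(7))*(-25 - 95)) = (-148 - 1*420) + 182*(-114 + (-163 + (-7 + 7² + 3*7))*(-25 - 95)) = (-148 - 420) + 182*(-114 + (-163 + (-7 + 49 + 21))*(-120)) = -568 + 182*(-114 + (-163 + 63)*(-120)) = -568 + 182*(-114 - 100*(-120)) = -568 + 182*(-114 + 12000) = -568 + 182*11886 = -568 + 2163252 = 2162684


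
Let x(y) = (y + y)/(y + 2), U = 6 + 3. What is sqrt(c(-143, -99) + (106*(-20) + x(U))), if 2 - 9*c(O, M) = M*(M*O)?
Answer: sqrt(167280047)/33 ≈ 391.93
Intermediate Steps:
U = 9
c(O, M) = 2/9 - O*M**2/9 (c(O, M) = 2/9 - M*M*O/9 = 2/9 - O*M**2/9)
x(y) = 2*y/(2 + y) (x(y) = (2*y)/(2 + y) = 2*y/(2 + y))
sqrt(c(-143, -99) + (106*(-20) + x(U))) = sqrt((2/9 - 1/9*(-143)*(-99)**2) + (106*(-20) + 2*9/(2 + 9))) = sqrt((2/9 - 1/9*(-143)*9801) + (-2120 + 2*9/11)) = sqrt((2/9 + 155727) + (-2120 + 2*9*(1/11))) = sqrt(1401545/9 + (-2120 + 18/11)) = sqrt(1401545/9 - 23302/11) = sqrt(15207277/99) = sqrt(167280047)/33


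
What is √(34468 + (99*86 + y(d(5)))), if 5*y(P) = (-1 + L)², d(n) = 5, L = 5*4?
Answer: 3*√119595/5 ≈ 207.50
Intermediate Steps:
L = 20
y(P) = 361/5 (y(P) = (-1 + 20)²/5 = (⅕)*19² = (⅕)*361 = 361/5)
√(34468 + (99*86 + y(d(5)))) = √(34468 + (99*86 + 361/5)) = √(34468 + (8514 + 361/5)) = √(34468 + 42931/5) = √(215271/5) = 3*√119595/5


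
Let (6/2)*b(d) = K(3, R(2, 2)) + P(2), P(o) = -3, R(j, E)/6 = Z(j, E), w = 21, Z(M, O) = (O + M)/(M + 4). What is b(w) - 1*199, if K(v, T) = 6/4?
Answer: -399/2 ≈ -199.50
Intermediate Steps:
Z(M, O) = (M + O)/(4 + M)
R(j, E) = 6*(E + j)/(4 + j) (R(j, E) = 6*((j + E)/(4 + j)) = 6*((E + j)/(4 + j)) = 6*(E + j)/(4 + j))
K(v, T) = 3/2 (K(v, T) = 6*(¼) = 3/2)
b(d) = -½ (b(d) = (3/2 - 3)/3 = (⅓)*(-3/2) = -½)
b(w) - 1*199 = -½ - 1*199 = -½ - 199 = -399/2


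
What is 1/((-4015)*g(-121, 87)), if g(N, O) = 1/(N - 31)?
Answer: 152/4015 ≈ 0.037858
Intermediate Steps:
g(N, O) = 1/(-31 + N)
1/((-4015)*g(-121, 87)) = 1/((-4015)*(1/(-31 - 121))) = -1/(4015*(1/(-152))) = -1/(4015*(-1/152)) = -1/4015*(-152) = 152/4015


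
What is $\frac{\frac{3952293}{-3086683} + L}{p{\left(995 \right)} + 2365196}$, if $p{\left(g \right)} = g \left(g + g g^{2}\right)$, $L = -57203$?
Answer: $- \frac{88285739971}{1512710578770649409} \approx -5.8363 \cdot 10^{-8}$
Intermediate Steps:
$p{\left(g \right)} = g \left(g + g^{3}\right)$
$\frac{\frac{3952293}{-3086683} + L}{p{\left(995 \right)} + 2365196} = \frac{\frac{3952293}{-3086683} - 57203}{\left(995^{2} + 995^{4}\right) + 2365196} = \frac{3952293 \left(- \frac{1}{3086683}\right) - 57203}{\left(990025 + 980149500625\right) + 2365196} = \frac{- \frac{3952293}{3086683} - 57203}{980150490650 + 2365196} = - \frac{176571479942}{3086683 \cdot 980152855846} = \left(- \frac{176571479942}{3086683}\right) \frac{1}{980152855846} = - \frac{88285739971}{1512710578770649409}$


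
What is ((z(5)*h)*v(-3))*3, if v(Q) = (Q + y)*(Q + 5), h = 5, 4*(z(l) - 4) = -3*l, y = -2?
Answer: -75/2 ≈ -37.500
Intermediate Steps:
z(l) = 4 - 3*l/4 (z(l) = 4 + (-3*l)/4 = 4 - 3*l/4)
v(Q) = (-2 + Q)*(5 + Q) (v(Q) = (Q - 2)*(Q + 5) = (-2 + Q)*(5 + Q))
((z(5)*h)*v(-3))*3 = (((4 - ¾*5)*5)*(-10 + (-3)² + 3*(-3)))*3 = (((4 - 15/4)*5)*(-10 + 9 - 9))*3 = (((¼)*5)*(-10))*3 = ((5/4)*(-10))*3 = -25/2*3 = -75/2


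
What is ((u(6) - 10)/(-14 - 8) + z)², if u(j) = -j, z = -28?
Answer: 90000/121 ≈ 743.80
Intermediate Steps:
((u(6) - 10)/(-14 - 8) + z)² = ((-1*6 - 10)/(-14 - 8) - 28)² = ((-6 - 10)/(-22) - 28)² = (-16*(-1/22) - 28)² = (8/11 - 28)² = (-300/11)² = 90000/121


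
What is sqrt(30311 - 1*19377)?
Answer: sqrt(10934) ≈ 104.57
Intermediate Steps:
sqrt(30311 - 1*19377) = sqrt(30311 - 19377) = sqrt(10934)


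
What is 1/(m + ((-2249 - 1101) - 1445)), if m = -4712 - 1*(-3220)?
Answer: -1/6287 ≈ -0.00015906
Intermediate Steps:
m = -1492 (m = -4712 + 3220 = -1492)
1/(m + ((-2249 - 1101) - 1445)) = 1/(-1492 + ((-2249 - 1101) - 1445)) = 1/(-1492 + (-3350 - 1445)) = 1/(-1492 - 4795) = 1/(-6287) = -1/6287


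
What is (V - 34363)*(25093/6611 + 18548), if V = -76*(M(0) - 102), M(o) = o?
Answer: -3263730603731/6611 ≈ -4.9368e+8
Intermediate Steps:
V = 7752 (V = -76*(0 - 102) = -76*(-102) = 7752)
(V - 34363)*(25093/6611 + 18548) = (7752 - 34363)*(25093/6611 + 18548) = -26611*(25093*(1/6611) + 18548) = -26611*(25093/6611 + 18548) = -26611*122645921/6611 = -3263730603731/6611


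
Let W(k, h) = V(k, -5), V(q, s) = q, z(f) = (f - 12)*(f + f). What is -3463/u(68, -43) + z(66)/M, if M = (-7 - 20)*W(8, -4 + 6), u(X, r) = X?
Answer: -5707/68 ≈ -83.927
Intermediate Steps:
z(f) = 2*f*(-12 + f) (z(f) = (-12 + f)*(2*f) = 2*f*(-12 + f))
W(k, h) = k
M = -216 (M = (-7 - 20)*8 = -27*8 = -216)
-3463/u(68, -43) + z(66)/M = -3463/68 + (2*66*(-12 + 66))/(-216) = -3463*1/68 + (2*66*54)*(-1/216) = -3463/68 + 7128*(-1/216) = -3463/68 - 33 = -5707/68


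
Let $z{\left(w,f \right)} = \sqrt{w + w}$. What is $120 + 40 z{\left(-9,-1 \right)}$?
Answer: $120 + 120 i \sqrt{2} \approx 120.0 + 169.71 i$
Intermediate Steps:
$z{\left(w,f \right)} = \sqrt{2} \sqrt{w}$ ($z{\left(w,f \right)} = \sqrt{2 w} = \sqrt{2} \sqrt{w}$)
$120 + 40 z{\left(-9,-1 \right)} = 120 + 40 \sqrt{2} \sqrt{-9} = 120 + 40 \sqrt{2} \cdot 3 i = 120 + 40 \cdot 3 i \sqrt{2} = 120 + 120 i \sqrt{2}$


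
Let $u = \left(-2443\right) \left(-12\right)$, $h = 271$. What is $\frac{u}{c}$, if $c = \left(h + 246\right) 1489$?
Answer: $\frac{29316}{769813} \approx 0.038082$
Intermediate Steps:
$u = 29316$
$c = 769813$ ($c = \left(271 + 246\right) 1489 = 517 \cdot 1489 = 769813$)
$\frac{u}{c} = \frac{29316}{769813}$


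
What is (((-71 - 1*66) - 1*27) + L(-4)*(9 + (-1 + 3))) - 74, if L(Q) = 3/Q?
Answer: -985/4 ≈ -246.25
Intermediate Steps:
(((-71 - 1*66) - 1*27) + L(-4)*(9 + (-1 + 3))) - 74 = (((-71 - 1*66) - 1*27) + (3/(-4))*(9 + (-1 + 3))) - 74 = (((-71 - 66) - 27) + (3*(-¼))*(9 + 2)) - 74 = ((-137 - 27) - ¾*11) - 74 = (-164 - 33/4) - 74 = -689/4 - 74 = -985/4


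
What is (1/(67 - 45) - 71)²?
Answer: 2436721/484 ≈ 5034.5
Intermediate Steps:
(1/(67 - 45) - 71)² = (1/22 - 71)² = (-1561/22)² = 2436721/484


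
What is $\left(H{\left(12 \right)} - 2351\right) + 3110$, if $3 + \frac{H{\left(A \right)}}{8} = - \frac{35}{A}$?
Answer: $\frac{2135}{3} \approx 711.67$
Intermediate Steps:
$H{\left(A \right)} = -24 - \frac{280}{A}$ ($H{\left(A \right)} = -24 + 8 \left(- \frac{35}{A}\right) = -24 - \frac{280}{A}$)
$\left(H{\left(12 \right)} - 2351\right) + 3110 = \left(\left(-24 - \frac{280}{12}\right) - 2351\right) + 3110 = \left(\left(-24 - \frac{70}{3}\right) - 2351\right) + 3110 = \left(- \frac{142}{3} - 2351\right) + 3110 = - \frac{7195}{3} + 3110 = \frac{2135}{3}$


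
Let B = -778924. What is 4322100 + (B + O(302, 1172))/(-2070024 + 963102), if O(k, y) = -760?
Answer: 2392114177942/553461 ≈ 4.3221e+6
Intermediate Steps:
4322100 + (B + O(302, 1172))/(-2070024 + 963102) = 4322100 + (-778924 - 760)/(-2070024 + 963102) = 4322100 - 779684/(-1106922) = 4322100 - 779684*(-1/1106922) = 4322100 + 389842/553461 = 2392114177942/553461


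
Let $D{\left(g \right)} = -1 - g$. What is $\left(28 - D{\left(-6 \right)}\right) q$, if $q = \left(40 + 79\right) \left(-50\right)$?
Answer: $-136850$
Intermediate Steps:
$q = -5950$ ($q = 119 \left(-50\right) = -5950$)
$\left(28 - D{\left(-6 \right)}\right) q = \left(28 - \left(-1 - -6\right)\right) \left(-5950\right) = \left(28 - \left(-1 + 6\right)\right) \left(-5950\right) = \left(28 - 5\right) \left(-5950\right) = 23 \left(-5950\right) = -136850$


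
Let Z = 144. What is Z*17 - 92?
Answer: 2356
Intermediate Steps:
Z*17 - 92 = 144*17 - 92 = 2448 - 92 = 2356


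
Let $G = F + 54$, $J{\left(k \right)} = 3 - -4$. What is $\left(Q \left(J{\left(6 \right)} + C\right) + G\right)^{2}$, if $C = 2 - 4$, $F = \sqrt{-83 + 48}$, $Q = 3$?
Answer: $\left(69 + i \sqrt{35}\right)^{2} \approx 4726.0 + 816.42 i$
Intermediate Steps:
$J{\left(k \right)} = 7$ ($J{\left(k \right)} = 3 + 4 = 7$)
$F = i \sqrt{35}$ ($F = \sqrt{-35} = i \sqrt{35} \approx 5.9161 i$)
$C = -2$ ($C = 2 - 4 = -2$)
$G = 54 + i \sqrt{35}$ ($G = i \sqrt{35} + 54 = 54 + i \sqrt{35} \approx 54.0 + 5.9161 i$)
$\left(Q \left(J{\left(6 \right)} + C\right) + G\right)^{2} = \left(3 \left(7 - 2\right) + \left(54 + i \sqrt{35}\right)\right)^{2} = \left(3 \cdot 5 + \left(54 + i \sqrt{35}\right)\right)^{2} = \left(15 + \left(54 + i \sqrt{35}\right)\right)^{2} = \left(69 + i \sqrt{35}\right)^{2}$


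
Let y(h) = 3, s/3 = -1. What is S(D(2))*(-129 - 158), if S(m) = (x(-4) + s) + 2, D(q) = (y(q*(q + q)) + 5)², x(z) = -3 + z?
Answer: 2296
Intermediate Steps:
s = -3 (s = 3*(-1) = -3)
D(q) = 64 (D(q) = (3 + 5)² = 8² = 64)
S(m) = -8 (S(m) = ((-3 - 4) - 3) + 2 = (-7 - 3) + 2 = -10 + 2 = -8)
S(D(2))*(-129 - 158) = -8*(-129 - 158) = -8*(-287) = 2296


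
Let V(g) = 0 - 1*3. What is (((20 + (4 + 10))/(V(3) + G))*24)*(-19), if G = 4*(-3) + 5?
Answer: 7752/5 ≈ 1550.4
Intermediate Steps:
G = -7 (G = -12 + 5 = -7)
V(g) = -3 (V(g) = 0 - 3 = -3)
(((20 + (4 + 10))/(V(3) + G))*24)*(-19) = (((20 + (4 + 10))/(-3 - 7))*24)*(-19) = (((20 + 14)/(-10))*24)*(-19) = ((34*(-⅒))*24)*(-19) = -17/5*24*(-19) = -408/5*(-19) = 7752/5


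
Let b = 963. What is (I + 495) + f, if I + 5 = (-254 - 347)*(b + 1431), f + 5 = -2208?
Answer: -1440517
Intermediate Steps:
f = -2213 (f = -5 - 2208 = -2213)
I = -1438799 (I = -5 + (-254 - 347)*(963 + 1431) = -5 - 601*2394 = -5 - 1438794 = -1438799)
(I + 495) + f = (-1438799 + 495) - 2213 = -1438304 - 2213 = -1440517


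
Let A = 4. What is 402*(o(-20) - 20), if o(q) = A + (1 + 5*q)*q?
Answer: 789528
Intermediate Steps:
o(q) = 4 + q*(1 + 5*q) (o(q) = 4 + (1 + 5*q)*q = 4 + q*(1 + 5*q))
402*(o(-20) - 20) = 402*((4 - 20 + 5*(-20)**2) - 20) = 402*((4 - 20 + 5*400) - 20) = 402*((4 - 20 + 2000) - 20) = 402*(1984 - 20) = 402*1964 = 789528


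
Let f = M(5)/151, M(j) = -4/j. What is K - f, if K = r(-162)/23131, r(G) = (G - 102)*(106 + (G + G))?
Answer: 43544284/17463905 ≈ 2.4934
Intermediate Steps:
r(G) = (-102 + G)*(106 + 2*G)
K = 57552/23131 (K = (-10812 - 98*(-162) + 2*(-162)²)/23131 = (-10812 + 15876 + 2*26244)*(1/23131) = (-10812 + 15876 + 52488)*(1/23131) = 57552*(1/23131) = 57552/23131 ≈ 2.4881)
f = -4/755 (f = (-4/5)/151 = (-4*⅕)/151 = (1/151)*(-⅘) = -4/755 ≈ -0.0052980)
K - f = 57552/23131 - 1*(-4/755) = 57552/23131 + 4/755 = 43544284/17463905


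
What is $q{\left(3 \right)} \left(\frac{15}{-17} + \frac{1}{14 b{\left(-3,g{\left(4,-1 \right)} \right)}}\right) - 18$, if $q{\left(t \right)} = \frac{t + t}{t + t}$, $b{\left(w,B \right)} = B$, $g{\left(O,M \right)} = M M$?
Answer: $- \frac{4477}{238} \approx -18.811$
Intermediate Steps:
$g{\left(O,M \right)} = M^{2}$
$q{\left(t \right)} = 1$ ($q{\left(t \right)} = \frac{2 t}{2 t} = 2 t \frac{1}{2 t} = 1$)
$q{\left(3 \right)} \left(\frac{15}{-17} + \frac{1}{14 b{\left(-3,g{\left(4,-1 \right)} \right)}}\right) - 18 = 1 \left(\frac{15}{-17} + \frac{1}{14 \left(-1\right)^{2}}\right) - 18 = 1 \left(15 \left(- \frac{1}{17}\right) + \frac{1}{14 \cdot 1}\right) - 18 = 1 \left(- \frac{15}{17} + \frac{1}{14} \cdot 1\right) - 18 = 1 \left(- \frac{15}{17} + \frac{1}{14}\right) - 18 = 1 \left(- \frac{193}{238}\right) - 18 = - \frac{193}{238} - 18 = - \frac{4477}{238}$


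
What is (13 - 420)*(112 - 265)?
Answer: 62271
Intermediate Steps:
(13 - 420)*(112 - 265) = -407*(-153) = 62271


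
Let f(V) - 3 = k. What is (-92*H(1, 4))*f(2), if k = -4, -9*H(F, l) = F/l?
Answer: -23/9 ≈ -2.5556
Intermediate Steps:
H(F, l) = -F/(9*l)
f(V) = -1 (f(V) = 3 - 4 = -1)
(-92*H(1, 4))*f(2) = -(-92)/(9*4)*(-1) = -92*(-1/36)*(-1) = (23/9)*(-1) = -23/9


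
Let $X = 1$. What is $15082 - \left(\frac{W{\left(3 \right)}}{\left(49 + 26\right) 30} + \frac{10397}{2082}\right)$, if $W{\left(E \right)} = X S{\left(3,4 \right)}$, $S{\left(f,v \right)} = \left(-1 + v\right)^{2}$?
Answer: $\frac{1961894917}{130125} \approx 15077.0$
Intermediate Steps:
$W{\left(E \right)} = 9$ ($W{\left(E \right)} = 1 \left(-1 + 4\right)^{2} = 1 \cdot 3^{2} = 1 \cdot 9 = 9$)
$15082 - \left(\frac{W{\left(3 \right)}}{\left(49 + 26\right) 30} + \frac{10397}{2082}\right) = 15082 - \left(\frac{9}{\left(49 + 26\right) 30} + \frac{10397}{2082}\right) = 15082 - \left(\frac{9}{75 \cdot 30} + 10397 \cdot \frac{1}{2082}\right) = 15082 - \left(\frac{9}{2250} + \frac{10397}{2082}\right) = 15082 - \left(9 \cdot \frac{1}{2250} + \frac{10397}{2082}\right) = 15082 - \left(\frac{1}{250} + \frac{10397}{2082}\right) = 15082 - \frac{650333}{130125} = \frac{1961894917}{130125}$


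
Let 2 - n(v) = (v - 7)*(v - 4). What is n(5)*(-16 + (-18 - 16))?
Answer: -200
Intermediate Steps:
n(v) = 2 - (-7 + v)*(-4 + v) (n(v) = 2 - (v - 7)*(v - 4) = 2 - (-7 + v)*(-4 + v))
n(5)*(-16 + (-18 - 16)) = (-26 - 1*5² + 11*5)*(-16 + (-18 - 16)) = (-26 - 1*25 + 55)*(-16 - 34) = (-26 - 25 + 55)*(-50) = 4*(-50) = -200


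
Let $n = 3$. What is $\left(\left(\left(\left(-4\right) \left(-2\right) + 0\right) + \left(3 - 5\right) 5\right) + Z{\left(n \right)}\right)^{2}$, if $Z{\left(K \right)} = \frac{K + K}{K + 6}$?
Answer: $\frac{16}{9} \approx 1.7778$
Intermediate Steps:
$Z{\left(K \right)} = \frac{2 K}{6 + K}$
$\left(\left(\left(\left(-4\right) \left(-2\right) + 0\right) + \left(3 - 5\right) 5\right) + Z{\left(n \right)}\right)^{2} = \left(\left(\left(\left(-4\right) \left(-2\right) + 0\right) + \left(3 - 5\right) 5\right) + 2 \cdot 3 \frac{1}{6 + 3}\right)^{2} = \left(\left(\left(8 + 0\right) + \left(3 - 5\right) 5\right) + 2 \cdot 3 \cdot \frac{1}{9}\right)^{2} = \left(\left(8 - 10\right) + 2 \cdot 3 \cdot \frac{1}{9}\right)^{2} = \left(\left(8 - 10\right) + \frac{2}{3}\right)^{2} = \left(-2 + \frac{2}{3}\right)^{2} = \left(- \frac{4}{3}\right)^{2} = \frac{16}{9}$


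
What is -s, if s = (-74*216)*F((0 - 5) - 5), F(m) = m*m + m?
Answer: 1438560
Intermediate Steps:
F(m) = m + m**2 (F(m) = m**2 + m = m + m**2)
s = -1438560 (s = (-74*216)*(((0 - 5) - 5)*(1 + ((0 - 5) - 5))) = -15984*(-5 - 5)*(1 + (-5 - 5)) = -(-159840)*(1 - 10) = -(-159840)*(-9) = -15984*90 = -1438560)
-s = -1*(-1438560) = 1438560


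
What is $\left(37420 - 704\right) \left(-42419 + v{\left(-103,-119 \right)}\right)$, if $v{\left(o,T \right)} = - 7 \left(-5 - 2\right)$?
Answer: $-1555656920$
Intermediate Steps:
$v{\left(o,T \right)} = 49$ ($v{\left(o,T \right)} = \left(-7\right) \left(-7\right) = 49$)
$\left(37420 - 704\right) \left(-42419 + v{\left(-103,-119 \right)}\right) = \left(37420 - 704\right) \left(-42419 + 49\right) = 36716 \left(-42370\right) = -1555656920$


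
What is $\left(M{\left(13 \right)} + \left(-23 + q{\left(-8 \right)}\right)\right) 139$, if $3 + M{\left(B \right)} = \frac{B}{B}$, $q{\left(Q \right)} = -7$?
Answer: $-4448$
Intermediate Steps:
$M{\left(B \right)} = -2$ ($M{\left(B \right)} = -3 + \frac{B}{B} = -3 + 1 = -2$)
$\left(M{\left(13 \right)} + \left(-23 + q{\left(-8 \right)}\right)\right) 139 = \left(-2 - 30\right) 139 = \left(-32\right) 139 = -4448$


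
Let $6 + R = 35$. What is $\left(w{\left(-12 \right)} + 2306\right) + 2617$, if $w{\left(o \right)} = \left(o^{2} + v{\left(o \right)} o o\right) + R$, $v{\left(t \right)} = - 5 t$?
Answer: $13736$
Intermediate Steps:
$R = 29$ ($R = -6 + 35 = 29$)
$w{\left(o \right)} = 29 + o^{2} - 5 o^{3}$ ($w{\left(o \right)} = \left(o^{2} + - 5 o o o\right) + 29 = \left(o^{2} + - 5 o^{2} o\right) + 29 = \left(o^{2} - 5 o^{3}\right) + 29 = 29 + o^{2} - 5 o^{3}$)
$\left(w{\left(-12 \right)} + 2306\right) + 2617 = \left(\left(29 + \left(-12\right)^{2} - 5 \left(-12\right)^{3}\right) + 2306\right) + 2617 = \left(\left(29 + 144 - -8640\right) + 2306\right) + 2617 = \left(\left(29 + 144 + 8640\right) + 2306\right) + 2617 = \left(8813 + 2306\right) + 2617 = 11119 + 2617 = 13736$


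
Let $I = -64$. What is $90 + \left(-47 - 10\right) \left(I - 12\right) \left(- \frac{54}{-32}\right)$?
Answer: $\frac{29601}{4} \approx 7400.3$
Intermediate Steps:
$90 + \left(-47 - 10\right) \left(I - 12\right) \left(- \frac{54}{-32}\right) = 90 + \left(-47 - 10\right) \left(-64 - 12\right) \left(- \frac{54}{-32}\right) = 90 + \left(-57\right) \left(-76\right) \left(\left(-54\right) \left(- \frac{1}{32}\right)\right) = 90 + 4332 \cdot \frac{27}{16} = 90 + \frac{29241}{4} = \frac{29601}{4}$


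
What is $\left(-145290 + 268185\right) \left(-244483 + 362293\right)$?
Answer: $14478259950$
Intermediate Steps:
$\left(-145290 + 268185\right) \left(-244483 + 362293\right) = 122895 \cdot 117810 = 14478259950$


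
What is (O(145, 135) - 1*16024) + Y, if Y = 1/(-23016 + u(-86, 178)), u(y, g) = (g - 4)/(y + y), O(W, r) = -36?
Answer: -31790175866/1979463 ≈ -16060.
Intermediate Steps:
u(y, g) = (-4 + g)/(2*y) (u(y, g) = (-4 + g)/((2*y)) = (-4 + g)*(1/(2*y)) = (-4 + g)/(2*y))
Y = -86/1979463 (Y = 1/(-23016 + (½)*(-4 + 178)/(-86)) = 1/(-23016 + (½)*(-1/86)*174) = 1/(-23016 - 87/86) = 1/(-1979463/86) = -86/1979463 ≈ -4.3446e-5)
(O(145, 135) - 1*16024) + Y = (-36 - 1*16024) - 86/1979463 = (-36 - 16024) - 86/1979463 = -16060 - 86/1979463 = -31790175866/1979463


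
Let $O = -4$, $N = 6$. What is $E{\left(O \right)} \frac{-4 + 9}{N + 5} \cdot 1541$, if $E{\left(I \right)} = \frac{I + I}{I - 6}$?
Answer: $\frac{6164}{11} \approx 560.36$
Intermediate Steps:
$E{\left(I \right)} = \frac{2 I}{-6 + I}$ ($E{\left(I \right)} = \frac{2 I}{I - 6} = \frac{2 I}{-6 + I}$)
$E{\left(O \right)} \frac{-4 + 9}{N + 5} \cdot 1541 = 2 \left(-4\right) \frac{1}{-6 - 4} \frac{-4 + 9}{6 + 5} \cdot 1541 = 2 \left(-4\right) \frac{1}{-10} \cdot \frac{5}{11} \cdot 1541 = 2 \left(-4\right) \left(- \frac{1}{10}\right) 5 \cdot \frac{1}{11} \cdot 1541 = \frac{4}{5} \cdot \frac{5}{11} \cdot 1541 = \frac{4}{11} \cdot 1541 = \frac{6164}{11}$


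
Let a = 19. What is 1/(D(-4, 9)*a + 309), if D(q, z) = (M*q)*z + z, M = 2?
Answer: -1/888 ≈ -0.0011261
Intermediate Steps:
D(q, z) = z + 2*q*z (D(q, z) = (2*q)*z + z = 2*q*z + z = z + 2*q*z)
1/(D(-4, 9)*a + 309) = 1/((9*(1 + 2*(-4)))*19 + 309) = 1/((9*(1 - 8))*19 + 309) = 1/((9*(-7))*19 + 309) = 1/(-63*19 + 309) = 1/(-1197 + 309) = 1/(-888) = -1/888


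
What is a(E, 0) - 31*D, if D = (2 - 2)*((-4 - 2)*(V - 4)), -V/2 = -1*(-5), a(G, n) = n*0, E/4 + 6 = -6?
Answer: 0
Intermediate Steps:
E = -48 (E = -24 + 4*(-6) = -24 - 24 = -48)
a(G, n) = 0
V = -10 (V = -(-2)*(-5) = -2*5 = -10)
D = 0 (D = (2 - 2)*((-4 - 2)*(-10 - 4)) = 0*(-6*(-14)) = 0*84 = 0)
a(E, 0) - 31*D = 0 - 31*0 = 0 + 0 = 0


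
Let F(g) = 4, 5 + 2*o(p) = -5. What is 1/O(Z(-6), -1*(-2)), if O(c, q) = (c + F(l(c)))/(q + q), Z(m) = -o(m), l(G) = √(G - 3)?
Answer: 4/9 ≈ 0.44444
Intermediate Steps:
o(p) = -5 (o(p) = -5/2 + (½)*(-5) = -5/2 - 5/2 = -5)
l(G) = √(-3 + G)
Z(m) = 5 (Z(m) = -1*(-5) = 5)
O(c, q) = (4 + c)/(2*q) (O(c, q) = (c + 4)/(q + q) = (4 + c)/((2*q)) = (4 + c)*(1/(2*q)) = (4 + c)/(2*q))
1/O(Z(-6), -1*(-2)) = 1/((4 + 5)/(2*((-1*(-2))))) = 1/((½)*9/2) = 1/((½)*(½)*9) = 1/(9/4) = 4/9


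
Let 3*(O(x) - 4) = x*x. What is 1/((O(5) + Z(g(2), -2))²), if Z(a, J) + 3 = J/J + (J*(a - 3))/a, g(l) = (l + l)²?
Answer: 576/43681 ≈ 0.013187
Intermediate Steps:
g(l) = 4*l² (g(l) = (2*l)² = 4*l²)
O(x) = 4 + x²/3 (O(x) = 4 + (x*x)/3 = 4 + x²/3)
Z(a, J) = -2 + J*(-3 + a)/a (Z(a, J) = -3 + (J/J + (J*(a - 3))/a) = -3 + (1 + (J*(-3 + a))/a) = -3 + (1 + J*(-3 + a)/a) = -2 + J*(-3 + a)/a)
1/((O(5) + Z(g(2), -2))²) = 1/(((4 + (⅓)*5²) + (-2 - 2 - 3*(-2)/4*2²))²) = 1/(((4 + (⅓)*25) + (-2 - 2 - 3*(-2)/4*4))²) = 1/(((4 + 25/3) + (-2 - 2 - 3*(-2)/16))²) = 1/((37/3 + (-2 - 2 - 3*(-2)*1/16))²) = 1/((37/3 + (-2 - 2 + 3/8))²) = 1/((37/3 - 29/8)²) = 1/((209/24)²) = 1/(43681/576) = 576/43681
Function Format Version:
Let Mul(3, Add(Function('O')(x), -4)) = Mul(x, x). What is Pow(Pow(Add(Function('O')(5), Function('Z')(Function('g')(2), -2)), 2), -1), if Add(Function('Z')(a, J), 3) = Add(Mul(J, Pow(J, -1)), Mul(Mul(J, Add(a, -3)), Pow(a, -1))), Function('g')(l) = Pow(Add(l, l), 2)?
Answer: Rational(576, 43681) ≈ 0.013187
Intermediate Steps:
Function('g')(l) = Mul(4, Pow(l, 2)) (Function('g')(l) = Pow(Mul(2, l), 2) = Mul(4, Pow(l, 2)))
Function('O')(x) = Add(4, Mul(Rational(1, 3), Pow(x, 2))) (Function('O')(x) = Add(4, Mul(Rational(1, 3), Mul(x, x))) = Add(4, Mul(Rational(1, 3), Pow(x, 2))))
Function('Z')(a, J) = Add(-2, Mul(J, Pow(a, -1), Add(-3, a))) (Function('Z')(a, J) = Add(-3, Add(Mul(J, Pow(J, -1)), Mul(Mul(J, Add(a, -3)), Pow(a, -1)))) = Add(-3, Add(1, Mul(Mul(J, Add(-3, a)), Pow(a, -1)))) = Add(-3, Add(1, Mul(J, Pow(a, -1), Add(-3, a)))) = Add(-2, Mul(J, Pow(a, -1), Add(-3, a))))
Pow(Pow(Add(Function('O')(5), Function('Z')(Function('g')(2), -2)), 2), -1) = Pow(Pow(Add(Add(4, Mul(Rational(1, 3), Pow(5, 2))), Add(-2, -2, Mul(-3, -2, Pow(Mul(4, Pow(2, 2)), -1)))), 2), -1) = Pow(Pow(Add(Add(4, Mul(Rational(1, 3), 25)), Add(-2, -2, Mul(-3, -2, Pow(Mul(4, 4), -1)))), 2), -1) = Pow(Pow(Add(Add(4, Rational(25, 3)), Add(-2, -2, Mul(-3, -2, Pow(16, -1)))), 2), -1) = Pow(Pow(Add(Rational(37, 3), Add(-2, -2, Mul(-3, -2, Rational(1, 16)))), 2), -1) = Pow(Pow(Add(Rational(37, 3), Add(-2, -2, Rational(3, 8))), 2), -1) = Pow(Pow(Add(Rational(37, 3), Rational(-29, 8)), 2), -1) = Pow(Pow(Rational(209, 24), 2), -1) = Pow(Rational(43681, 576), -1) = Rational(576, 43681)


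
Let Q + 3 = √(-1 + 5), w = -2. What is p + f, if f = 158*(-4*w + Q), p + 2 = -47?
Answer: 1057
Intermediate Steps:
p = -49 (p = -2 - 47 = -49)
Q = -1 (Q = -3 + √(-1 + 5) = -3 + √4 = -3 + 2 = -1)
f = 1106 (f = 158*(-4*(-2) - 1) = 158*(8 - 1) = 158*7 = 1106)
p + f = -49 + 1106 = 1057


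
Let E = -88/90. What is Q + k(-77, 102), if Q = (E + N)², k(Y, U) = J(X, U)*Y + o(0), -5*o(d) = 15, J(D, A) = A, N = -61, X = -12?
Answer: -8131904/2025 ≈ -4015.8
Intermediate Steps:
o(d) = -3 (o(d) = -⅕*15 = -3)
E = -44/45 (E = -88*1/90 = -44/45 ≈ -0.97778)
k(Y, U) = -3 + U*Y (k(Y, U) = U*Y - 3 = -3 + U*Y)
Q = 7778521/2025 (Q = (-44/45 - 61)² = (-2789/45)² = 7778521/2025 ≈ 3841.2)
Q + k(-77, 102) = 7778521/2025 + (-3 + 102*(-77)) = 7778521/2025 + (-3 - 7854) = 7778521/2025 - 7857 = -8131904/2025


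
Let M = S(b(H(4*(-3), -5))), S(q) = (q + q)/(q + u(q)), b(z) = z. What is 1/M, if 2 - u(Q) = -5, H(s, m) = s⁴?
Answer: 20743/41472 ≈ 0.50017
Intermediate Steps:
u(Q) = 7 (u(Q) = 2 - 1*(-5) = 2 + 5 = 7)
S(q) = 2*q/(7 + q) (S(q) = (q + q)/(q + 7) = (2*q)/(7 + q) = 2*q/(7 + q))
M = 41472/20743 (M = 2*(4*(-3))⁴/(7 + (4*(-3))⁴) = 2*(-12)⁴/(7 + (-12)⁴) = 2*20736/(7 + 20736) = 2*20736/20743 = 2*20736*(1/20743) = 41472/20743 ≈ 1.9993)
1/M = 1/(41472/20743) = 20743/41472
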